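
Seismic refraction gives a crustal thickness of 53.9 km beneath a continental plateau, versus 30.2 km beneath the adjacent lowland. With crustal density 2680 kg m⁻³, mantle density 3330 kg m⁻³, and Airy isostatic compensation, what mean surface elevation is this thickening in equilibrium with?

4.63 km

Excess crust Δ = 53.9 km − 30.2 km = 23.7 km, split between elevation h and root r with h + r = Δ.
Airy balance ρ_c h = (ρ_m − ρ_c) r gives r = h ρ_c/(ρ_m − ρ_c), so h (1 + ρ_c/(ρ_m − ρ_c)) = Δ, i.e. h = Δ (ρ_m − ρ_c)/ρ_m.
h = 23.7 km × 650/3330 = 4.63 km.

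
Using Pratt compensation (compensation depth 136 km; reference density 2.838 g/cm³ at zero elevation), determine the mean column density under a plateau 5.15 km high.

2.73 g/cm³

Pratt balance: ρ_ref D = ρ (D + h).
ρ = ρ_ref D/(D + h) = 2.838 × 136 km/(136 km + 5.15 km) = 2.73 g/cm³.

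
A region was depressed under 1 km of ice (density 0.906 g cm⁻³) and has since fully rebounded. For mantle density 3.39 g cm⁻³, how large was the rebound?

Removing the load lets mantle flow back in; uplift u satisfies ρ_ice t = ρ_m u.
u = t ρ_ice/ρ_m = 1 km × 0.906/3.39 = 0.267 km.

0.267 km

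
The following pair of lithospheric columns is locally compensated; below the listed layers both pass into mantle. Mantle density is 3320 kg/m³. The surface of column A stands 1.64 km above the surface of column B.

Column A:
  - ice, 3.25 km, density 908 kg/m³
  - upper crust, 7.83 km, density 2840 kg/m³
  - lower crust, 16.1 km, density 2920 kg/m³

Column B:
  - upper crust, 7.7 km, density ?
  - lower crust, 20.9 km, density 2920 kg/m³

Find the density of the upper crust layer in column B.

2770 kg/m³

Take the compensation level at the base of the deeper column (depth z_c below the surface of column A) and equate Σ ρ_i t_i down to z_c; mantle fills any gap and the z_c terms cancel.
Column A: 3.25×908 + 7.83×2840 + 16.1×2920 + (z_c − 27.18)×3320
Column B: 1.64×0 + 7.7×ρ + 20.9×2920 + (z_c − 1.64 − 28.6)×3320
The z_c×3320 term appears on both sides and cancels. Collect the known terms of each column as K = Σ(ρt)_known − 3320 × (depth of known layers): K_A = 72200.2 − 3320×27.18 = −18037.4; K_B = 61028 − 3320×(1.64 + 28.6) = −39368.8.
Balance: K_A = K_B + 7.7×ρ, so ρ = (K_A − K_B)/7.7 = 21331.4/7.7 = 2770 kg/m³.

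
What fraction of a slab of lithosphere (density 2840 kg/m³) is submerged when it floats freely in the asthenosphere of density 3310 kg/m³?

85.8%

Submerged fraction = ρ_obj/ρ_fluid = 2840/3310 = 85.8%.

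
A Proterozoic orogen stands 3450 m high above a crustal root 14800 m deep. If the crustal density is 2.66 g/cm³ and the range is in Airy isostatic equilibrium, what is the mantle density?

Airy balance: ρ_c h = (ρ_m − ρ_c) r → ρ_m = ρ_c (1 + h/r).
ρ_m = 2.66 × (1 + 3450 m/14800 m) = 3.28 g/cm³.

3.28 g/cm³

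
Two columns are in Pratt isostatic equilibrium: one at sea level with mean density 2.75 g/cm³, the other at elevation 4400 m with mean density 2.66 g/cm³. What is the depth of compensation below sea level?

130000 m

ρ_ref D = ρ (D + h) → D (ρ_ref − ρ) = ρ h.
D = ρ h/(ρ_ref − ρ) = 2.66 × 4400 m/(2.75 − 2.66) = 130000 m.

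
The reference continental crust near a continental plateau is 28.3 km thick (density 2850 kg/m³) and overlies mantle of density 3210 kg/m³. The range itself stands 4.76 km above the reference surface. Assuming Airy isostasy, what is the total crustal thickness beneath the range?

70.7 km

Root depth r = h ρ_c / (ρ_m − ρ_c) = 4.76 km × 2850 / 360 = 37.68 km.
Total thickness = T + h + r = 28.3 km + 4.76 km + 37.68 km = 70.7 km.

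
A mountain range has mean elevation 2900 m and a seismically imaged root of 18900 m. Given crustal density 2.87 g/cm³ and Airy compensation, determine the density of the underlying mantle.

Airy balance: ρ_c h = (ρ_m − ρ_c) r → ρ_m = ρ_c (1 + h/r).
ρ_m = 2.87 × (1 + 2900 m/18900 m) = 3.31 g/cm³.

3.31 g/cm³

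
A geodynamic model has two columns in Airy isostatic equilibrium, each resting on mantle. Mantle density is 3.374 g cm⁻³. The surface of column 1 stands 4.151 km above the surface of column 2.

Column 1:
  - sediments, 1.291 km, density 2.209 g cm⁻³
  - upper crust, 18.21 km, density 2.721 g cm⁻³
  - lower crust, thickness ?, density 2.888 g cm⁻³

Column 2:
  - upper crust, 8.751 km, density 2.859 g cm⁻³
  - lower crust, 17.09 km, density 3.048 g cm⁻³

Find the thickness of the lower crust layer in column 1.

Take the compensation level at the base of the deeper column (depth z_c below the surface of column 1) and equate Σ ρ_i t_i down to z_c; mantle fills any gap and the z_c terms cancel.
Column 1: 1.291×2.209 + 18.21×2.721 + x×2.888 + (z_c − 19.501 − x)×3.374
Column 2: 4.151×0 + 8.751×2.859 + 17.09×3.048 + (z_c − 4.151 − 25.841)×3.374
The z_c×3.374 term appears on both sides and cancels. Collect the known terms of each column as K = Σ(ρt)_known − 3.374 × (depth of known layers): K_1 = 52.401229 − 3.374×19.501 = −13.395145; K_2 = 77.109429 − 3.374×(4.151 + 25.841) = −24.083579.
Balance: K_1 − x×(3.374 − 2.888) = K_2, so x = (K_1 − K_2)/(3.374 − 2.888) = 10.6884/0.486 = 22 km.

22 km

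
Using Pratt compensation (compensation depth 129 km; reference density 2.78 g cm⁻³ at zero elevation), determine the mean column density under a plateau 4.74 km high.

2.68 g cm⁻³

Pratt balance: ρ_ref D = ρ (D + h).
ρ = ρ_ref D/(D + h) = 2.78 × 129 km/(129 km + 4.74 km) = 2.68 g cm⁻³.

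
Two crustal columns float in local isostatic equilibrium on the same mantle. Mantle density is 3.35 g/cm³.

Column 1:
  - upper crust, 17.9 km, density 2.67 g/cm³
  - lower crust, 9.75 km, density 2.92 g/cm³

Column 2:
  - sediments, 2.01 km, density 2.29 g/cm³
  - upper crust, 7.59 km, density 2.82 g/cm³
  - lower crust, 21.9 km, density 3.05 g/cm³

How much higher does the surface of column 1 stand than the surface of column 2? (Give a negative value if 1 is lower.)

1.09 km

For any compensation level in the mantle, the mantle terms cancel and isostasy reduces to e = (Σt_1 − Σt_2) − (Σ(ρt)_1 − Σ(ρt)_2) / ρ_m.
Σt_1 = 27.65 km; Σt_2 = 31.5 km; Σ(ρt)_1 = 76.263; Σ(ρt)_2 = 92.8017 (in km·g/cm³).
e = (27.65 − 31.5) − (76.263 − 92.8017) / 3.35 = 1.09 km.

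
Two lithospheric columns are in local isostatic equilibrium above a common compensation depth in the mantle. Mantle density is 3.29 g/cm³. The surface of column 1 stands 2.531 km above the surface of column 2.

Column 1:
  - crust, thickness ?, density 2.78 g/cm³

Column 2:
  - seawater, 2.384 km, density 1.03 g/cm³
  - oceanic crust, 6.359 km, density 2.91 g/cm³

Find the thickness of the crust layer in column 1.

Take the compensation level at the base of the deeper column (depth z_c below the surface of column 1) and equate Σ ρ_i t_i down to z_c; mantle fills any gap and the z_c terms cancel.
Column 1: x×2.78 + (z_c − 0 − x)×3.29
Column 2: 2.531×0 + 2.384×1.03 + 6.359×2.91 + (z_c − 2.531 − 8.743)×3.29
The z_c×3.29 term appears on both sides and cancels. Collect the known terms of each column as K = Σ(ρt)_known − 3.29 × (depth of known layers): K_1 = 0 − 3.29×0 = 0; K_2 = 20.96021 − 3.29×(2.531 + 8.743) = −16.13125.
Balance: K_1 − x×(3.29 − 2.78) = K_2, so x = (K_1 − K_2)/(3.29 − 2.78) = 16.1312/0.51 = 31.6 km.

31.6 km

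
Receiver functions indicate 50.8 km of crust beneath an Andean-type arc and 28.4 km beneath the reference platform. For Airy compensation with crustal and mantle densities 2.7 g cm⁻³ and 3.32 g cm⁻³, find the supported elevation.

Excess crust Δ = 50.8 km − 28.4 km = 22.4 km, split between elevation h and root r with h + r = Δ.
Airy balance ρ_c h = (ρ_m − ρ_c) r gives r = h ρ_c/(ρ_m − ρ_c), so h (1 + ρ_c/(ρ_m − ρ_c)) = Δ, i.e. h = Δ (ρ_m − ρ_c)/ρ_m.
h = 22.4 km × 0.62/3.32 = 4.18 km.

4.18 km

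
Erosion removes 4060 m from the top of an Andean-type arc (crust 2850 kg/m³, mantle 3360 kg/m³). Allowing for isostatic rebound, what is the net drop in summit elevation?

Rebound u = e ρ_c/ρ_m = 4060 m × 2850/3360 = 3444 m.
Net surface drop = e − u = 4060 m − 3444 m = e (ρ_m − ρ_c)/ρ_m = 616 m.

616 m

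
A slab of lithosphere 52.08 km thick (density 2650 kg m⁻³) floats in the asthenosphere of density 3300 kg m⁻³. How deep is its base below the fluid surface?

Draft d = t ρ_obj/ρ_fluid = 52.08 km × 2650/3300 = 41.8 km.

41.8 km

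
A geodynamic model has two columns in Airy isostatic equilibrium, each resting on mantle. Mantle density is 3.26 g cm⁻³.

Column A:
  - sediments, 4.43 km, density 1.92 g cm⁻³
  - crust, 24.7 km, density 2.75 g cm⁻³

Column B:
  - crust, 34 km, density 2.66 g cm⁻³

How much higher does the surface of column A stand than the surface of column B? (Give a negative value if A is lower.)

−0.573 km

For any compensation level in the mantle, the mantle terms cancel and isostasy reduces to e = (Σt_A − Σt_B) − (Σ(ρt)_A − Σ(ρt)_B) / ρ_m.
Σt_A = 29.13 km; Σt_B = 34 km; Σ(ρt)_A = 76.4306; Σ(ρt)_B = 90.44 (in km·g cm⁻³).
e = (29.13 − 34) − (76.4306 − 90.44) / 3.26 = −0.573 km.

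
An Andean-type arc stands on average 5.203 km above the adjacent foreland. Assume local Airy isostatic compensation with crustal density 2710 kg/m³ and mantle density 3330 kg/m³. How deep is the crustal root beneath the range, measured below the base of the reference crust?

22.7 km

For local isostatic compensation: the weight of the topography is balanced by the buoyancy of the root, ρ_c h = (ρ_m − ρ_c) r.
r = h · ρ_c / (ρ_m − ρ_c) = 5.203 km × 2710 / (3330 − 2710) = 22.7 km.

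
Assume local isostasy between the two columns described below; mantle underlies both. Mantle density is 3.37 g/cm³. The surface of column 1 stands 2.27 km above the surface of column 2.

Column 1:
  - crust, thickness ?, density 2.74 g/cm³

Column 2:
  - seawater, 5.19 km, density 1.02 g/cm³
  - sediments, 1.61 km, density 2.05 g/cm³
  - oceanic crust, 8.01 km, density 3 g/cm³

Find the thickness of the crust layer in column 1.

39.6 km

Take the compensation level at the base of the deeper column (depth z_c below the surface of column 1) and equate Σ ρ_i t_i down to z_c; mantle fills any gap and the z_c terms cancel.
Column 1: x×2.74 + (z_c − 0 − x)×3.37
Column 2: 2.27×0 + 5.19×1.02 + 1.61×2.05 + 8.01×3 + (z_c − 2.27 − 14.81)×3.37
The z_c×3.37 term appears on both sides and cancels. Collect the known terms of each column as K = Σ(ρt)_known − 3.37 × (depth of known layers): K_1 = 0 − 3.37×0 = 0; K_2 = 32.6243 − 3.37×(2.27 + 14.81) = −24.9353.
Balance: K_1 − x×(3.37 − 2.74) = K_2, so x = (K_1 − K_2)/(3.37 − 2.74) = 24.9353/0.63 = 39.6 km.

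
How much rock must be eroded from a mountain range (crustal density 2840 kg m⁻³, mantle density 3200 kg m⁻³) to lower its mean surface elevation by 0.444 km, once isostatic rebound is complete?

Net drop Δ = e − u = e − e ρ_c/ρ_m = e (ρ_m − ρ_c)/ρ_m.
e = Δ ρ_m/(ρ_m − ρ_c) = 0.444 km × 3200/360 = 3.95 km.

3.95 km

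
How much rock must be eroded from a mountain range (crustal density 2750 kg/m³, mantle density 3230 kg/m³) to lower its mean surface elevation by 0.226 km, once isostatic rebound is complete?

Net drop Δ = e − u = e − e ρ_c/ρ_m = e (ρ_m − ρ_c)/ρ_m.
e = Δ ρ_m/(ρ_m − ρ_c) = 0.226 km × 3230/480 = 1.52 km.

1.52 km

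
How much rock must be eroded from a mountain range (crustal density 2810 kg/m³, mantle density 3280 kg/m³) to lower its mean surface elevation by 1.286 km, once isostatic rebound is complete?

8.97 km

Net drop Δ = e − u = e − e ρ_c/ρ_m = e (ρ_m − ρ_c)/ρ_m.
e = Δ ρ_m/(ρ_m − ρ_c) = 1.286 km × 3280/470 = 8.97 km.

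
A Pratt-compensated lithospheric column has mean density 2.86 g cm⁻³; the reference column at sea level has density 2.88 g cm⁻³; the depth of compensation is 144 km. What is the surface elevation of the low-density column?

1.01 km

ρ_ref D = ρ (D + h) → h = D (ρ_ref − ρ)/ρ.
h = 144 km × (2.88 − 2.86)/2.86 = 1.01 km.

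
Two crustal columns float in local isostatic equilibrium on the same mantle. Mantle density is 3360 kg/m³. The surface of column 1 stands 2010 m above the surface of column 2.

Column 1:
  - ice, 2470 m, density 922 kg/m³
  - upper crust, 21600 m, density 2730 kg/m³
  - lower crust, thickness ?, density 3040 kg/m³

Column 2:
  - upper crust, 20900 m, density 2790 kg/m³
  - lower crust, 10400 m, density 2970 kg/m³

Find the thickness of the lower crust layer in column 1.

9660 m

Take the compensation level at the base of the deeper column (depth z_c below the surface of column 1) and equate Σ ρ_i t_i down to z_c; mantle fills any gap and the z_c terms cancel.
Column 1: 2470×922 + 21600×2730 + x×3040 + (z_c − 24070 − x)×3360
Column 2: 2010×0 + 20900×2790 + 10400×2970 + (z_c − 2010 − 31300)×3360
The z_c×3360 term appears on both sides and cancels. Collect the known terms of each column as K = Σ(ρt)_known − 3360 × (depth of known layers): K_1 = 61245340 − 3360×24070 = −19629860; K_2 = 89199000 − 3360×(2010 + 31300) = −22722600.
Balance: K_1 − x×(3360 − 3040) = K_2, so x = (K_1 − K_2)/(3360 − 3040) = 3092740/320 = 9660 m.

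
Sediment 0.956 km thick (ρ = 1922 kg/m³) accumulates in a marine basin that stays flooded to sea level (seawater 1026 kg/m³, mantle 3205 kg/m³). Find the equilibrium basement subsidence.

Submarine loading: the sediment displaces seawater, and the subsidence is in turn flooded, so s (ρ_m − ρ_w) = t (ρ_sed − ρ_w).
s = 0.956 km × (1922 − 1026) / (3205 − 1026) = 0.393 km.

0.393 km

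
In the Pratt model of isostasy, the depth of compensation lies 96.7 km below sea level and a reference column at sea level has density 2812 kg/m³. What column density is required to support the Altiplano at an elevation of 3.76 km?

2710 kg/m³

Pratt balance: ρ_ref D = ρ (D + h).
ρ = ρ_ref D/(D + h) = 2812 × 96.7 km/(96.7 km + 3.76 km) = 2710 kg/m³.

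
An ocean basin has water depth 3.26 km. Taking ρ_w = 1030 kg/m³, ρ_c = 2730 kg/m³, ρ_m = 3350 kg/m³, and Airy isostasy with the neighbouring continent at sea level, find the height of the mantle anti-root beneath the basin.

8.94 km

In Airy isostatic equilibrium: replacing crust with seawater at the top is compensated by replacing crust with mantle at the base: d (ρ_c − ρ_w) = a (ρ_m − ρ_c).
a = d (ρ_c − ρ_w)/(ρ_m − ρ_c) = 3.26 km × 1700/620 = 8.94 km.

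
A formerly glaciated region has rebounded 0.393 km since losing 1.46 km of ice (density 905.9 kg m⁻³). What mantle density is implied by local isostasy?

ρ_m = ρ_ice t / u = 905.9 × 1.46 km/0.393 km = 3370 kg m⁻³.

3370 kg m⁻³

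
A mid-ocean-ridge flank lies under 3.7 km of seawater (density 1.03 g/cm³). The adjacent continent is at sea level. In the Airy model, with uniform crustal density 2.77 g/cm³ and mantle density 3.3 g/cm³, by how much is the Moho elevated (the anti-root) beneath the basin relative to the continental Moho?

12.1 km

Balancing pressure at the compensation depth: replacing crust with seawater at the top is compensated by replacing crust with mantle at the base: d (ρ_c − ρ_w) = a (ρ_m − ρ_c).
a = d (ρ_c − ρ_w)/(ρ_m − ρ_c) = 3.7 km × 1.74/0.53 = 12.1 km.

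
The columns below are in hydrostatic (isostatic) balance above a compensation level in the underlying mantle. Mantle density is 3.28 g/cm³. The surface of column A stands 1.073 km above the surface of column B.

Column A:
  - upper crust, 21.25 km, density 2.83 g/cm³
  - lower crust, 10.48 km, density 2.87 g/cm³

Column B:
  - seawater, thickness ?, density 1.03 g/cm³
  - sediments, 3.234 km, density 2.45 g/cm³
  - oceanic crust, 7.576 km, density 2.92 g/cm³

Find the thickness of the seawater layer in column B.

2.19 km

Take the compensation level at the base of the deeper column (depth z_c below the surface of column A) and equate Σ ρ_i t_i down to z_c; mantle fills any gap and the z_c terms cancel.
Column A: 21.25×2.83 + 10.48×2.87 + (z_c − 31.73)×3.28
Column B: 1.073×0 + x×1.03 + 3.234×2.45 + 7.576×2.92 + (z_c − 1.073 − 10.81 − x)×3.28
The z_c×3.28 term appears on both sides and cancels. Collect the known terms of each column as K = Σ(ρt)_known − 3.28 × (depth of known layers): K_A = 90.2151 − 3.28×31.73 = −13.8593; K_B = 30.04522 − 3.28×(1.073 + 10.81) = −8.93102.
Balance: K_A = K_B − x×(3.28 − 1.03), so x = (K_B − K_A)/(3.28 − 1.03) = 4.92828/2.25 = 2.19 km.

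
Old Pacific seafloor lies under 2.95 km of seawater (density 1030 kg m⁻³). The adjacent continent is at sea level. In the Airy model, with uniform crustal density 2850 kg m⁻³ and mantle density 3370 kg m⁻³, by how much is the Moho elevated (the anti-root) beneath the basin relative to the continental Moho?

10.3 km

Balancing pressure at the compensation depth: replacing crust with seawater at the top is compensated by replacing crust with mantle at the base: d (ρ_c − ρ_w) = a (ρ_m − ρ_c).
a = d (ρ_c − ρ_w)/(ρ_m − ρ_c) = 2.95 km × 1820/520 = 10.3 km.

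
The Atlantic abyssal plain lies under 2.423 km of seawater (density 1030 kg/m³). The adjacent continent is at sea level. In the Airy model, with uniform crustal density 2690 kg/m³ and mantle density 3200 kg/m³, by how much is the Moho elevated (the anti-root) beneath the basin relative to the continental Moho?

Isostatic balance requires: replacing crust with seawater at the top is compensated by replacing crust with mantle at the base: d (ρ_c − ρ_w) = a (ρ_m − ρ_c).
a = d (ρ_c − ρ_w)/(ρ_m − ρ_c) = 2.423 km × 1660/510 = 7.89 km.

7.89 km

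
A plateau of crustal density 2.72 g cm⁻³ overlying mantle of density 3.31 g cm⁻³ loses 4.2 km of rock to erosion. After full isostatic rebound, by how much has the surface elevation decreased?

Rebound u = e ρ_c/ρ_m = 4.2 km × 2.72/3.31 = 3.451 km.
Net surface drop = e − u = 4.2 km − 3.451 km = e (ρ_m − ρ_c)/ρ_m = 0.749 km.

0.749 km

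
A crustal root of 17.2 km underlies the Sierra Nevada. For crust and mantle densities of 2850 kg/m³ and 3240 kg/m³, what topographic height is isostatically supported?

Equating mass per unit area of the two columns: ρ_c h = (ρ_m − ρ_c) r.
h = r (ρ_m − ρ_c) / ρ_c = 17.2 km × (3240 − 2850) / 2850 = 2.35 km.

2.35 km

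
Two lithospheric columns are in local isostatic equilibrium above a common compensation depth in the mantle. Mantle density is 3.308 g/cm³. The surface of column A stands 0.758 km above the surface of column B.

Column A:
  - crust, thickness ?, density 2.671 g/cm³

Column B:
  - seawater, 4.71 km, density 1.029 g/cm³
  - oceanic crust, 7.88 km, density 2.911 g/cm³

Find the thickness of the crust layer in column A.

Take the compensation level at the base of the deeper column (depth z_c below the surface of column A) and equate Σ ρ_i t_i down to z_c; mantle fills any gap and the z_c terms cancel.
Column A: x×2.671 + (z_c − 0 − x)×3.308
Column B: 0.758×0 + 4.71×1.029 + 7.88×2.911 + (z_c − 0.758 − 12.59)×3.308
The z_c×3.308 term appears on both sides and cancels. Collect the known terms of each column as K = Σ(ρt)_known − 3.308 × (depth of known layers): K_A = 0 − 3.308×0 = 0; K_B = 27.78527 − 3.308×(0.758 + 12.59) = −16.369914.
Balance: K_A − x×(3.308 − 2.671) = K_B, so x = (K_A − K_B)/(3.308 − 2.671) = 16.3699/0.637 = 25.7 km.

25.7 km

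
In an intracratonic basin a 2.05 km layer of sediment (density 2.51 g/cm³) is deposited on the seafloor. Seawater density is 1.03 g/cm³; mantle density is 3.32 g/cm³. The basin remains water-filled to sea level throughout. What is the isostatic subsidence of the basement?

1.32 km

Submarine loading: the sediment displaces seawater, and the subsidence is in turn flooded, so s (ρ_m − ρ_w) = t (ρ_sed − ρ_w).
s = 2.05 km × (2.51 − 1.03) / (3.32 − 1.03) = 1.32 km.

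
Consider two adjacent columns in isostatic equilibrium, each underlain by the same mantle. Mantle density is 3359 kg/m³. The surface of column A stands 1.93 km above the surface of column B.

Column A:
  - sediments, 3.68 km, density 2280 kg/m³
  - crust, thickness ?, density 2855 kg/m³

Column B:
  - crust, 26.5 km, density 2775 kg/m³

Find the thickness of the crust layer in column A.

35.7 km

Take the compensation level at the base of the deeper column (depth z_c below the surface of column A) and equate Σ ρ_i t_i down to z_c; mantle fills any gap and the z_c terms cancel.
Column A: 3.68×2280 + x×2855 + (z_c − 3.68 − x)×3359
Column B: 1.93×0 + 26.5×2775 + (z_c − 1.93 − 26.5)×3359
The z_c×3359 term appears on both sides and cancels. Collect the known terms of each column as K = Σ(ρt)_known − 3359 × (depth of known layers): K_A = 8390.4 − 3359×3.68 = −3970.72; K_B = 73537.5 − 3359×(1.93 + 26.5) = −21958.87.
Balance: K_A − x×(3359 − 2855) = K_B, so x = (K_A − K_B)/(3359 − 2855) = 17988.2/504 = 35.7 km.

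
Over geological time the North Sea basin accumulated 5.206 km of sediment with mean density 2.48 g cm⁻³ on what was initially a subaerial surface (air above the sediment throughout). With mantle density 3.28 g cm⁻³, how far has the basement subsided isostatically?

3.94 km

Subaerial load: s = t ρ_sed / ρ_m = 5.206 km × 2.48/3.28 = 3.94 km.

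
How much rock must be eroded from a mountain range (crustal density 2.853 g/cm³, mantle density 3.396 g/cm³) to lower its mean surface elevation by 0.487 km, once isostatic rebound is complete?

3.05 km

Net drop Δ = e − u = e − e ρ_c/ρ_m = e (ρ_m − ρ_c)/ρ_m.
e = Δ ρ_m/(ρ_m − ρ_c) = 0.487 km × 3.396/0.543 = 3.05 km.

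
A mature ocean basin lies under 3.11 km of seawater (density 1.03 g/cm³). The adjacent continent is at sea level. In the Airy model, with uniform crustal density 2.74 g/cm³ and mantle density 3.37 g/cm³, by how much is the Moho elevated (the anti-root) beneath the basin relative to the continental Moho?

In Airy isostatic equilibrium: replacing crust with seawater at the top is compensated by replacing crust with mantle at the base: d (ρ_c − ρ_w) = a (ρ_m − ρ_c).
a = d (ρ_c − ρ_w)/(ρ_m − ρ_c) = 3.11 km × 1.71/0.63 = 8.44 km.

8.44 km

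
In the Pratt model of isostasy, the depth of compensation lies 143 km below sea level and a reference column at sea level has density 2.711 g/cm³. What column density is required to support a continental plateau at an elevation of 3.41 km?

Pratt balance: ρ_ref D = ρ (D + h).
ρ = ρ_ref D/(D + h) = 2.711 × 143 km/(143 km + 3.41 km) = 2.65 g/cm³.

2.65 g/cm³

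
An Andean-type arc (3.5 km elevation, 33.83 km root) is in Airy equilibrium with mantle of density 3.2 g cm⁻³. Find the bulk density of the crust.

ρ_c h = (ρ_m − ρ_c) r → ρ_c (h + r) = ρ_m r → ρ_c = ρ_m r / (h + r).
ρ_c = 3.2 × 33.83 km / (3.5 km + 33.83 km) = 2.9 g cm⁻³.

2.9 g cm⁻³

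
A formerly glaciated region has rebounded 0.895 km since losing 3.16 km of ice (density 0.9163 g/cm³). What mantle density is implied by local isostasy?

3.24 g/cm³

ρ_m = ρ_ice t / u = 0.9163 × 3.16 km/0.895 km = 3.24 g/cm³.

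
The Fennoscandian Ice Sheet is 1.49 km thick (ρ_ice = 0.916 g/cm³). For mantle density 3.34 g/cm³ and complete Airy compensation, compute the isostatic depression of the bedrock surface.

Equating mass per unit area of the two columns: the ice load ρ_ice t is balanced by mantle displaced below, ρ_m s.
s = t ρ_ice / ρ_m = 1.49 km × 0.916/3.34 = 0.409 km.

0.409 km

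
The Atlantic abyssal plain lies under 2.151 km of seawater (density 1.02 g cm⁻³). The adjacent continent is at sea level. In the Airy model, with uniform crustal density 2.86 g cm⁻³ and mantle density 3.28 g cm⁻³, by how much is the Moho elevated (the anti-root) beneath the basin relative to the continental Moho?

9.42 km

For local isostatic compensation: replacing crust with seawater at the top is compensated by replacing crust with mantle at the base: d (ρ_c − ρ_w) = a (ρ_m − ρ_c).
a = d (ρ_c − ρ_w)/(ρ_m − ρ_c) = 2.151 km × 1.84/0.42 = 9.42 km.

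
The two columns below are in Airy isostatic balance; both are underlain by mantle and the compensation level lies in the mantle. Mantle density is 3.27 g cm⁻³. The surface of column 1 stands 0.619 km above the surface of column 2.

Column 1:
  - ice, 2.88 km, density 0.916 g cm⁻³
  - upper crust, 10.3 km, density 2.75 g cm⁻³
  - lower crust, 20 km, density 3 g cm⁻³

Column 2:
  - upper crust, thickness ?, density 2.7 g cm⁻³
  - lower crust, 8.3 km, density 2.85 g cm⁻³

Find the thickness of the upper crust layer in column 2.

Take the compensation level at the base of the deeper column (depth z_c below the surface of column 1) and equate Σ ρ_i t_i down to z_c; mantle fills any gap and the z_c terms cancel.
Column 1: 2.88×0.916 + 10.3×2.75 + 20×3 + (z_c − 33.18)×3.27
Column 2: 0.619×0 + x×2.7 + 8.3×2.85 + (z_c − 0.619 − 8.3 − x)×3.27
The z_c×3.27 term appears on both sides and cancels. Collect the known terms of each column as K = Σ(ρt)_known − 3.27 × (depth of known layers): K_1 = 90.96308 − 3.27×33.18 = −17.53552; K_2 = 23.655 − 3.27×(0.619 + 8.3) = −5.51013.
Balance: K_1 = K_2 − x×(3.27 − 2.7), so x = (K_2 − K_1)/(3.27 − 2.7) = 12.0254/0.57 = 21.1 km.

21.1 km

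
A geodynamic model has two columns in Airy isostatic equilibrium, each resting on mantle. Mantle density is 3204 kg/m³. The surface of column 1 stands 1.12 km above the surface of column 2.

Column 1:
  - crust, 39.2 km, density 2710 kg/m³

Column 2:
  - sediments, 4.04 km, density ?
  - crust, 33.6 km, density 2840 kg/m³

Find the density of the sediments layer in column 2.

2330 kg/m³

Take the compensation level at the base of the deeper column (depth z_c below the surface of column 1) and equate Σ ρ_i t_i down to z_c; mantle fills any gap and the z_c terms cancel.
Column 1: 39.2×2710 + (z_c − 39.2)×3204
Column 2: 1.12×0 + 4.04×ρ + 33.6×2840 + (z_c − 1.12 − 37.64)×3204
The z_c×3204 term appears on both sides and cancels. Collect the known terms of each column as K = Σ(ρt)_known − 3204 × (depth of known layers): K_1 = 106232 − 3204×39.2 = −19364.8; K_2 = 95424 − 3204×(1.12 + 37.64) = −28763.04.
Balance: K_1 = K_2 + 4.04×ρ, so ρ = (K_1 − K_2)/4.04 = 9398.24/4.04 = 2330 kg/m³.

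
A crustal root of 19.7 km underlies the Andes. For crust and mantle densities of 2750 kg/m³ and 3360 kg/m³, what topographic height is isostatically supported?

By Archimedes' principle applied to the lithosphere: ρ_c h = (ρ_m − ρ_c) r.
h = r (ρ_m − ρ_c) / ρ_c = 19.7 km × (3360 − 2750) / 2750 = 4.37 km.

4.37 km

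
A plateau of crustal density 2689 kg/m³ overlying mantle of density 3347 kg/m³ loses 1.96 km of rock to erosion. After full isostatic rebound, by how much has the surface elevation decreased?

Rebound u = e ρ_c/ρ_m = 1.96 km × 2689/3347 = 1.575 km.
Net surface drop = e − u = 1.96 km − 1.575 km = e (ρ_m − ρ_c)/ρ_m = 0.385 km.

0.385 km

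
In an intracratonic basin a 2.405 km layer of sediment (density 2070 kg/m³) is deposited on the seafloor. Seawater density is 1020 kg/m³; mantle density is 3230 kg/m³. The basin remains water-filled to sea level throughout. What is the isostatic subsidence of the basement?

Submarine loading: the sediment displaces seawater, and the subsidence is in turn flooded, so s (ρ_m − ρ_w) = t (ρ_sed − ρ_w).
s = 2.405 km × (2070 − 1020) / (3230 − 1020) = 1.14 km.

1.14 km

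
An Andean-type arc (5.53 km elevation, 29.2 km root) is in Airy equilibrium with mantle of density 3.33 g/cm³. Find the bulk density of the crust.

2.8 g/cm³

ρ_c h = (ρ_m − ρ_c) r → ρ_c (h + r) = ρ_m r → ρ_c = ρ_m r / (h + r).
ρ_c = 3.33 × 29.2 km / (5.53 km + 29.2 km) = 2.8 g/cm³.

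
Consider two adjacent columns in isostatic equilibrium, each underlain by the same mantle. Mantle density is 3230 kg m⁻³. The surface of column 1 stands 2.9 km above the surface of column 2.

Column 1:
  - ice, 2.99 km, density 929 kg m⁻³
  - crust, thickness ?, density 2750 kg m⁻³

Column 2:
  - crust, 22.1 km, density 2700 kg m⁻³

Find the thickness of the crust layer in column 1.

Take the compensation level at the base of the deeper column (depth z_c below the surface of column 1) and equate Σ ρ_i t_i down to z_c; mantle fills any gap and the z_c terms cancel.
Column 1: 2.99×929 + x×2750 + (z_c − 2.99 − x)×3230
Column 2: 2.9×0 + 22.1×2700 + (z_c − 2.9 − 22.1)×3230
The z_c×3230 term appears on both sides and cancels. Collect the known terms of each column as K = Σ(ρt)_known − 3230 × (depth of known layers): K_1 = 2777.71 − 3230×2.99 = −6879.99; K_2 = 59670 − 3230×(2.9 + 22.1) = −21080.
Balance: K_1 − x×(3230 − 2750) = K_2, so x = (K_1 − K_2)/(3230 − 2750) = 14200/480 = 29.6 km.

29.6 km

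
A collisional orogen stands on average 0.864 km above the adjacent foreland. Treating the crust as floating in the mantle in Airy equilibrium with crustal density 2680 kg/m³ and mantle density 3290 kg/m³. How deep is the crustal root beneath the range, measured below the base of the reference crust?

3.8 km

In Airy isostatic equilibrium: the weight of the topography is balanced by the buoyancy of the root, ρ_c h = (ρ_m − ρ_c) r.
r = h · ρ_c / (ρ_m − ρ_c) = 0.864 km × 2680 / (3290 − 2680) = 3.8 km.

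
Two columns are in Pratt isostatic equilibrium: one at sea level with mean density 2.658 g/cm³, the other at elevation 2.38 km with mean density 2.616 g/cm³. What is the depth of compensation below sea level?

ρ_ref D = ρ (D + h) → D (ρ_ref − ρ) = ρ h.
D = ρ h/(ρ_ref − ρ) = 2.616 × 2.38 km/(2.658 − 2.616) = 148 km.

148 km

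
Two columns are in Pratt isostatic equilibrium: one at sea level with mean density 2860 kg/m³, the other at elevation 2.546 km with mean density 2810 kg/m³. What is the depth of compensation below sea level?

ρ_ref D = ρ (D + h) → D (ρ_ref − ρ) = ρ h.
D = ρ h/(ρ_ref − ρ) = 2810 × 2.546 km/(2860 − 2810) = 143 km.

143 km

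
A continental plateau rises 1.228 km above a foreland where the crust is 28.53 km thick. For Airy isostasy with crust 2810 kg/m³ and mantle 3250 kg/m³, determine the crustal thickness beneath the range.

Root depth r = h ρ_c / (ρ_m − ρ_c) = 1.228 km × 2810 / 440 = 7.842 km.
Total thickness = T + h + r = 28.53 km + 1.228 km + 7.842 km = 37.6 km.

37.6 km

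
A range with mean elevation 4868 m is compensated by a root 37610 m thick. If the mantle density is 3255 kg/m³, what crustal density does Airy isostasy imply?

ρ_c h = (ρ_m − ρ_c) r → ρ_c (h + r) = ρ_m r → ρ_c = ρ_m r / (h + r).
ρ_c = 3255 × 37610 m / (4868 m + 37610 m) = 2880 kg/m³.

2880 kg/m³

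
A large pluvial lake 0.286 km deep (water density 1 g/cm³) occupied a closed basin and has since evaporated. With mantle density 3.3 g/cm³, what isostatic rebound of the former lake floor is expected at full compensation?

u = d ρ_w/ρ_m = 0.286 km × 1/3.3 = 0.0867 km.

0.0867 km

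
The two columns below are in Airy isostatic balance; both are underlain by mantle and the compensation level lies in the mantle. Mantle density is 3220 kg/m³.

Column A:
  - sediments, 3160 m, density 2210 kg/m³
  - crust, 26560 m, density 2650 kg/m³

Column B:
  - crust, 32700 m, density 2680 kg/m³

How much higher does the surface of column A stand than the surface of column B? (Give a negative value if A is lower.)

For any compensation level in the mantle, the mantle terms cancel and isostasy reduces to e = (Σt_A − Σt_B) − (Σ(ρt)_A − Σ(ρt)_B) / ρ_m.
Σt_A = 29720 m; Σt_B = 32700 m; Σ(ρt)_A = 77367600; Σ(ρt)_B = 87636000 (in m·kg/m³).
e = (29720 − 32700) − (77367600 − 87636000) / 3220 = 209 m.

209 m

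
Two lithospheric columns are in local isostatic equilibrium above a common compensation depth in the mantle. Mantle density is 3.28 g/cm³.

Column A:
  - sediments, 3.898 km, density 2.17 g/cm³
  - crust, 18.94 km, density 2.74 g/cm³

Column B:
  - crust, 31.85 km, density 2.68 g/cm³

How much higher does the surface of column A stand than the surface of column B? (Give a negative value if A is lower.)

For any compensation level in the mantle, the mantle terms cancel and isostasy reduces to e = (Σt_A − Σt_B) − (Σ(ρt)_A − Σ(ρt)_B) / ρ_m.
Σt_A = 22.838 km; Σt_B = 31.85 km; Σ(ρt)_A = 60.35426; Σ(ρt)_B = 85.358 (in km·g/cm³).
e = (22.838 − 31.85) − (60.35426 − 85.358) / 3.28 = −1.39 km.

−1.39 km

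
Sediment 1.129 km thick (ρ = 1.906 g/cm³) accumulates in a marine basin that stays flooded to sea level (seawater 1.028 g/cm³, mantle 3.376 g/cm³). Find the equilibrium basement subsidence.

Submarine loading: the sediment displaces seawater, and the subsidence is in turn flooded, so s (ρ_m − ρ_w) = t (ρ_sed − ρ_w).
s = 1.129 km × (1.906 − 1.028) / (3.376 − 1.028) = 0.422 km.

0.422 km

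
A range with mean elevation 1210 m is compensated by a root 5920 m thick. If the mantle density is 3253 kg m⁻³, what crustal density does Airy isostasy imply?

2700 kg m⁻³

ρ_c h = (ρ_m − ρ_c) r → ρ_c (h + r) = ρ_m r → ρ_c = ρ_m r / (h + r).
ρ_c = 3253 × 5920 m / (1210 m + 5920 m) = 2700 kg m⁻³.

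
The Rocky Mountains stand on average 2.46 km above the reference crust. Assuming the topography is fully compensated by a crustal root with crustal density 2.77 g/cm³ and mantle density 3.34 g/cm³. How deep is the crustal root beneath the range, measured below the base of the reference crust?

For local isostatic compensation: the weight of the topography is balanced by the buoyancy of the root, ρ_c h = (ρ_m − ρ_c) r.
r = h · ρ_c / (ρ_m − ρ_c) = 2.46 km × 2.77 / (3.34 − 2.77) = 12 km.

12 km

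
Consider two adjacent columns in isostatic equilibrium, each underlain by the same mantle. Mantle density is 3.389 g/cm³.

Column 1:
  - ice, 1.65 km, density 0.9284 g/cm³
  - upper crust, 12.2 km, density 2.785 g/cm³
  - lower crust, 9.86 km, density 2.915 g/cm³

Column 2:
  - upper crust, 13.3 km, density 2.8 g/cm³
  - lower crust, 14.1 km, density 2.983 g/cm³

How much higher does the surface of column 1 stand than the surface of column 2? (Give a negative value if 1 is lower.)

For any compensation level in the mantle, the mantle terms cancel and isostasy reduces to e = (Σt_1 − Σt_2) − (Σ(ρt)_1 − Σ(ρt)_2) / ρ_m.
Σt_1 = 23.71 km; Σt_2 = 27.4 km; Σ(ρt)_1 = 64.25076; Σ(ρt)_2 = 79.3003 (in km·g/cm³).
e = (23.71 − 27.4) − (64.25076 − 79.3003) / 3.389 = 0.751 km.

0.751 km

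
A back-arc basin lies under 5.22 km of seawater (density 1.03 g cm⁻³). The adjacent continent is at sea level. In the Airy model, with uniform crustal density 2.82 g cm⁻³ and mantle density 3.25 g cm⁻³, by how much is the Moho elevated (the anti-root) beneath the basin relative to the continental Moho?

By Archimedes' principle applied to the lithosphere: replacing crust with seawater at the top is compensated by replacing crust with mantle at the base: d (ρ_c − ρ_w) = a (ρ_m − ρ_c).
a = d (ρ_c − ρ_w)/(ρ_m − ρ_c) = 5.22 km × 1.79/0.43 = 21.7 km.

21.7 km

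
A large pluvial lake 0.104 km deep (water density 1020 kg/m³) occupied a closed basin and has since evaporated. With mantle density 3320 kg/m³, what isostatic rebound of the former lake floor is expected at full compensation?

u = d ρ_w/ρ_m = 0.104 km × 1020/3320 = 0.032 km.

0.032 km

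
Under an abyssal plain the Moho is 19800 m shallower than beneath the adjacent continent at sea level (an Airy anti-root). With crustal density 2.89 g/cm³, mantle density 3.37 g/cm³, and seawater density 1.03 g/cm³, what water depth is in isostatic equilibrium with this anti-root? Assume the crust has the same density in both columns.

Replacing a thickness d of crust by seawater at the top must be balanced by replacing crust with mantle at the base: d (ρ_c − ρ_w) = a (ρ_m − ρ_c).
d = a (ρ_m − ρ_c)/(ρ_c − ρ_w) = 19800 m × 0.48/1.86 = 5110 m.

5110 m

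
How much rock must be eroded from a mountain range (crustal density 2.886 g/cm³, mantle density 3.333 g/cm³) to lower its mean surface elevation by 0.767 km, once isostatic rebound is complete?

5.72 km

Net drop Δ = e − u = e − e ρ_c/ρ_m = e (ρ_m − ρ_c)/ρ_m.
e = Δ ρ_m/(ρ_m − ρ_c) = 0.767 km × 3.333/0.447 = 5.72 km.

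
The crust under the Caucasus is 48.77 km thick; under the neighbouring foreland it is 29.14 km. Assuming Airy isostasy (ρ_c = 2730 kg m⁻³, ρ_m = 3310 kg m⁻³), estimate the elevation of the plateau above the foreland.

3.44 km

Excess crust Δ = 48.77 km − 29.14 km = 19.63 km, split between elevation h and root r with h + r = Δ.
Airy balance ρ_c h = (ρ_m − ρ_c) r gives r = h ρ_c/(ρ_m − ρ_c), so h (1 + ρ_c/(ρ_m − ρ_c)) = Δ, i.e. h = Δ (ρ_m − ρ_c)/ρ_m.
h = 19.63 km × 580/3310 = 3.44 km.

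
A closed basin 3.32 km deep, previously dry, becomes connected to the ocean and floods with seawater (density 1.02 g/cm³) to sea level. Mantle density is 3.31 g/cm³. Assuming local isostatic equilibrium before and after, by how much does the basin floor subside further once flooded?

1.48 km

After flooding the water column is d + s deep. Its weight must equal the weight of mantle displaced by the extra subsidence s: (d + s) ρ_w = s ρ_m.
s = d ρ_w / (ρ_m − ρ_w) = 3.32 km × 1.02/(3.31 − 1.02) = 1.48 km.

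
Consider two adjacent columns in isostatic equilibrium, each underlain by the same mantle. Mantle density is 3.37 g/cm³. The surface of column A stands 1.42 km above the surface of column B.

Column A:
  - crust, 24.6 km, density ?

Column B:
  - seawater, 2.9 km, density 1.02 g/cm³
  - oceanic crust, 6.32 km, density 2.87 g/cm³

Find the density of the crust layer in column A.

2.77 g/cm³

Take the compensation level at the base of the deeper column (depth z_c below the surface of column A) and equate Σ ρ_i t_i down to z_c; mantle fills any gap and the z_c terms cancel.
Column A: 24.6×ρ + (z_c − 24.6)×3.37
Column B: 1.42×0 + 2.9×1.02 + 6.32×2.87 + (z_c − 1.42 − 9.22)×3.37
The z_c×3.37 term appears on both sides and cancels. Collect the known terms of each column as K = Σ(ρt)_known − 3.37 × (depth of known layers): K_A = 0 − 3.37×24.6 = −82.902; K_B = 21.0964 − 3.37×(1.42 + 9.22) = −14.7604.
Balance: K_A + 24.6×ρ = K_B, so ρ = (K_B − K_A)/24.6 = 68.1416/24.6 = 2.77 g/cm³.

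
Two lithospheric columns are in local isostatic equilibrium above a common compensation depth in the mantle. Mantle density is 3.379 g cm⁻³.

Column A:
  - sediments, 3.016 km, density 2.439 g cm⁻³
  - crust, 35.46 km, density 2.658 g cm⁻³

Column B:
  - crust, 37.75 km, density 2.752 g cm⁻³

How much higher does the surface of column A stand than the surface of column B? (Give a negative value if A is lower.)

For any compensation level in the mantle, the mantle terms cancel and isostasy reduces to e = (Σt_A − Σt_B) − (Σ(ρt)_A − Σ(ρt)_B) / ρ_m.
Σt_A = 38.476 km; Σt_B = 37.75 km; Σ(ρt)_A = 101.608704; Σ(ρt)_B = 103.888 (in km·g cm⁻³).
e = (38.476 − 37.75) − (101.608704 − 103.888) / 3.379 = 1.4 km.

1.4 km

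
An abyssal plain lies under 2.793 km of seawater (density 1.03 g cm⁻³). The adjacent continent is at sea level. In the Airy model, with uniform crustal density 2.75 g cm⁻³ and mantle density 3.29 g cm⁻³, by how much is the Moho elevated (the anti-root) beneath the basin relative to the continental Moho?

Isostatic balance requires: replacing crust with seawater at the top is compensated by replacing crust with mantle at the base: d (ρ_c − ρ_w) = a (ρ_m − ρ_c).
a = d (ρ_c − ρ_w)/(ρ_m − ρ_c) = 2.793 km × 1.72/0.54 = 8.9 km.

8.9 km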